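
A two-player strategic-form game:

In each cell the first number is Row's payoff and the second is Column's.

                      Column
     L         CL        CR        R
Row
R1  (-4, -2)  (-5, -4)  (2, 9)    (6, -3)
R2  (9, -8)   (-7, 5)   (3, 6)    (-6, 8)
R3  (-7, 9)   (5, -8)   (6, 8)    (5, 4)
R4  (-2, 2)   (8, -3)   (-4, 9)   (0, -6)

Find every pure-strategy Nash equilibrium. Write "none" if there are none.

Row against L: payoffs -4, 9, -7, -2 → best response R2.
Row against CL: payoffs -5, -7, 5, 8 → best response R4.
Row against CR: payoffs 2, 3, 6, -4 → best response R3.
Row against R: payoffs 6, -6, 5, 0 → best response R1.
Column against R1: payoffs -2, -4, 9, -3 → best response CR.
Column against R2: payoffs -8, 5, 6, 8 → best response R.
Column against R3: payoffs 9, -8, 8, 4 → best response L.
Column against R4: payoffs 2, -3, 9, -6 → best response CR.
No profile is a mutual best response for all players.

No pure-strategy Nash equilibrium.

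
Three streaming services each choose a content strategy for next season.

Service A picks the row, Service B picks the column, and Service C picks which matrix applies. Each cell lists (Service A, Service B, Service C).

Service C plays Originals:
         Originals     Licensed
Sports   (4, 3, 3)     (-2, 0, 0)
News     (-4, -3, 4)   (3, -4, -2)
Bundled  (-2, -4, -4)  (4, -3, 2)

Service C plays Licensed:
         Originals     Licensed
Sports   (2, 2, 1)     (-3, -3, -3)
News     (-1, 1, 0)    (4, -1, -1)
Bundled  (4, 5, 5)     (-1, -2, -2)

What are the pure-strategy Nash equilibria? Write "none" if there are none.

Pure-strategy Nash equilibria: (Sports, Originals, Originals) and (Bundled, Originals, Licensed) and (Bundled, Licensed, Originals)

(Sports, Originals, Originals): Service A gets 4, best alternative -2; Service B gets 3, best alternative 0; Service C gets 3, best alternative 1. No profitable deviation — NE.
(Sports, Originals, Licensed): Service A can switch to Bundled (2 → 4). Not NE.
(Sports, Licensed, Originals): Service A can switch to News (-2 → 3). Not NE.
(Sports, Licensed, Licensed): Service A can switch to News (-3 → 4). Not NE.
(News, Originals, Originals): Service A can switch to Sports (-4 → 4). Not NE.
(News, Originals, Licensed): Service A can switch to Sports (-1 → 2). Not NE.
(News, Licensed, Originals): Service A can switch to Bundled (3 → 4). Not NE.
(News, Licensed, Licensed): Service B can switch to Originals (-1 → 1). Not NE.
(Bundled, Originals, Originals): Service A can switch to Sports (-2 → 4). Not NE.
(Bundled, Originals, Licensed): Service A gets 4, best alternative 2; Service B gets 5, best alternative -2; Service C gets 5, best alternative -4. No profitable deviation — NE.
(Bundled, Licensed, Originals): Service A gets 4, best alternative 3; Service B gets -3, best alternative -4; Service C gets 2, best alternative -2. No profitable deviation — NE.
(The remaining 1 profile has a profitable deviation by the same check.)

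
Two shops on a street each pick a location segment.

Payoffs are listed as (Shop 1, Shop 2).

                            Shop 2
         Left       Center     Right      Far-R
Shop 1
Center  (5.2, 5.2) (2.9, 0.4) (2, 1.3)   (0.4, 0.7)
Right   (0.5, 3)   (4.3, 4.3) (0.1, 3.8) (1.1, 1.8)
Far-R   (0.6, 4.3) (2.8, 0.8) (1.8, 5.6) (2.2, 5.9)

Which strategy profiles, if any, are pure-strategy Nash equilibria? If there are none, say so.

Shop 1 against Left: payoffs 5.2, 0.5, 0.6 → best response Center.
Shop 1 against Center: payoffs 2.9, 4.3, 2.8 → best response Right.
Shop 1 against Right: payoffs 2, 0.1, 1.8 → best response Center.
Shop 1 against Far-R: payoffs 0.4, 1.1, 2.2 → best response Far-R.
Shop 2 against Center: payoffs 5.2, 0.4, 1.3, 0.7 → best response Left.
Shop 2 against Right: payoffs 3, 4.3, 3.8, 1.8 → best response Center.
Shop 2 against Far-R: payoffs 4.3, 0.8, 5.6, 5.9 → best response Far-R.
Mutual best responses: (Center, Left); (Right, Center); (Far-R, Far-R).

The pure Nash equilibria are (Center, Left), (Right, Center), (Far-R, Far-R).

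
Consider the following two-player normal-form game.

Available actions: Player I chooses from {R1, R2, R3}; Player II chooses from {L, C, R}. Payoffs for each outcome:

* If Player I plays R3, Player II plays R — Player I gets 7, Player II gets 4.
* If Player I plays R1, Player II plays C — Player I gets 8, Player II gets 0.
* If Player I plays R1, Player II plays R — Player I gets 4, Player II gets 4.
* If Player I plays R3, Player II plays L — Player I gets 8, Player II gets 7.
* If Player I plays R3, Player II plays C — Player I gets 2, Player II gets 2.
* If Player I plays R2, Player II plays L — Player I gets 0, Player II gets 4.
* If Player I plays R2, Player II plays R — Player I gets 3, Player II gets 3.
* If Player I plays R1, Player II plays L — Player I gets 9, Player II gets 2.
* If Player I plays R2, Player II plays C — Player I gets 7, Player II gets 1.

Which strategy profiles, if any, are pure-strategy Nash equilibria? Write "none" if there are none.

Player I against L: payoffs 9, 0, 8 → best response R1.
Player I against C: payoffs 8, 7, 2 → best response R1.
Player I against R: payoffs 4, 3, 7 → best response R3.
Player II against R1: payoffs 2, 0, 4 → best response R.
Player II against R2: payoffs 4, 1, 3 → best response L.
Player II against R3: payoffs 7, 2, 4 → best response L.
No profile is a mutual best response for all players.

none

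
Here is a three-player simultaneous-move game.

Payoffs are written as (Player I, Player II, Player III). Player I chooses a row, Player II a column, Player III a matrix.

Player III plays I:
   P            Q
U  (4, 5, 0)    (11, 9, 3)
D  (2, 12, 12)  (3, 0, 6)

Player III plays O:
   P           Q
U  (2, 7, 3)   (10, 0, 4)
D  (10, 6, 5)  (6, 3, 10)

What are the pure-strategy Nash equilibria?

No pure-strategy Nash equilibrium.

Player I against (P, I): payoffs 4, 2 → best response U.
Player I against (P, O): payoffs 2, 10 → best response D.
Player I against (Q, I): payoffs 11, 3 → best response U.
Player I against (Q, O): payoffs 10, 6 → best response U.
Player II against (U, I): payoffs 5, 9 → best response Q.
Player II against (U, O): payoffs 7, 0 → best response P.
Player II against (D, I): payoffs 12, 0 → best response P.
Player II against (D, O): payoffs 6, 3 → best response P.
Player III against (U, P): payoffs 0, 3 → best response O.
Player III against (U, Q): payoffs 3, 4 → best response O.
Player III against (D, P): payoffs 12, 5 → best response I.
Player III against (D, Q): payoffs 6, 10 → best response O.
No profile is a mutual best response for all players.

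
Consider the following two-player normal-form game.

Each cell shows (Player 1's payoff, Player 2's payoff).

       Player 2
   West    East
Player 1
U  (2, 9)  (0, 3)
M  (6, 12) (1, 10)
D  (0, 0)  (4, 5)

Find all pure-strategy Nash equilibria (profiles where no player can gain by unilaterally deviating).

The pure Nash equilibria are (M, West), (D, East).

(U, West): Player 1 can switch to M (2 → 6). Not NE.
(U, East): Player 1 can switch to M (0 → 1). Not NE.
(M, West): Player 1 gets 6, best alternative 2; Player 2 gets 12, best alternative 10. No profitable deviation — NE.
(M, East): Player 1 can switch to D (1 → 4). Not NE.
(D, West): Player 1 can switch to U (0 → 2). Not NE.
(D, East): Player 1 gets 4, best alternative 1; Player 2 gets 5, best alternative 0. No profitable deviation — NE.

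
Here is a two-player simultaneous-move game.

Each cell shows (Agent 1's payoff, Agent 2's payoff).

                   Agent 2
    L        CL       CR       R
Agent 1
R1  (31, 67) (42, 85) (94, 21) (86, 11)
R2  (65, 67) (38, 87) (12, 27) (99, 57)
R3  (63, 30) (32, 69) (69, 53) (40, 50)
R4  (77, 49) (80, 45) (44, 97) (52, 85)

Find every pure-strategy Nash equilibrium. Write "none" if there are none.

Mark each player's best response to every combination of opponents' strategies; a profile where every player is best-responding is a pure Nash equilibrium.
Agent 1 against L: payoffs 31, 65, 63, 77 → best response R4.
Agent 1 against CL: payoffs 42, 38, 32, 80 → best response R4.
Agent 1 against CR: payoffs 94, 12, 69, 44 → best response R1.
Agent 1 against R: payoffs 86, 99, 40, 52 → best response R2.
Agent 2 against R1: payoffs 67, 85, 21, 11 → best response CL.
Agent 2 against R2: payoffs 67, 87, 27, 57 → best response CL.
Agent 2 against R3: payoffs 30, 69, 53, 50 → best response CL.
Agent 2 against R4: payoffs 49, 45, 97, 85 → best response CR.
No profile is a mutual best response for all players.

none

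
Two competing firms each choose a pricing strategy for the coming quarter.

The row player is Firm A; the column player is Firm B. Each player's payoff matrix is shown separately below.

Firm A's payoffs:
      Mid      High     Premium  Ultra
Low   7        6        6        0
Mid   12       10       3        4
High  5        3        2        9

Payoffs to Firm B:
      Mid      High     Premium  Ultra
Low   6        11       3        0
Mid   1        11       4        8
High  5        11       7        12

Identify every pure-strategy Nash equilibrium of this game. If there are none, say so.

The pure Nash equilibria are (Mid, High); (High, Ultra).

Firm A against Mid: payoffs 7, 12, 5 → best response Mid.
Firm A against High: payoffs 6, 10, 3 → best response Mid.
Firm A against Premium: payoffs 6, 3, 2 → best response Low.
Firm A against Ultra: payoffs 0, 4, 9 → best response High.
Firm B against Low: payoffs 6, 11, 3, 0 → best response High.
Firm B against Mid: payoffs 1, 11, 4, 8 → best response High.
Firm B against High: payoffs 5, 11, 7, 12 → best response Ultra.
Mutual best responses: (Mid, High); (High, Ultra).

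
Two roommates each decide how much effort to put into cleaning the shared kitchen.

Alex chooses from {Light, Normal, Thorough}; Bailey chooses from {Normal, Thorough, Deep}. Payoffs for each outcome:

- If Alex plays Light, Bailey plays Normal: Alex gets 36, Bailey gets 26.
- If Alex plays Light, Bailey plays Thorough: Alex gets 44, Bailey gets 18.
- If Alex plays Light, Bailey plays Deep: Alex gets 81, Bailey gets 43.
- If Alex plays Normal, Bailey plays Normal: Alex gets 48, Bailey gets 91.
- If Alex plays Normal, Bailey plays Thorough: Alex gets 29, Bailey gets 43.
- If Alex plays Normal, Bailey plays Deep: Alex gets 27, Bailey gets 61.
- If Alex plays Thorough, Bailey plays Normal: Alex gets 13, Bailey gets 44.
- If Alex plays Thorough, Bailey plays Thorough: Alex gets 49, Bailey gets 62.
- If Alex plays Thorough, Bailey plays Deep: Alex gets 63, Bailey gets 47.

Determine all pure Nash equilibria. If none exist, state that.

(Light, Deep); (Normal, Normal); (Thorough, Thorough)

Alex against Normal: payoffs 36, 48, 13 → best response Normal.
Alex against Thorough: payoffs 44, 29, 49 → best response Thorough.
Alex against Deep: payoffs 81, 27, 63 → best response Light.
Bailey against Light: payoffs 26, 18, 43 → best response Deep.
Bailey against Normal: payoffs 91, 43, 61 → best response Normal.
Bailey against Thorough: payoffs 44, 62, 47 → best response Thorough.
Mutual best responses: (Light, Deep); (Normal, Normal); (Thorough, Thorough).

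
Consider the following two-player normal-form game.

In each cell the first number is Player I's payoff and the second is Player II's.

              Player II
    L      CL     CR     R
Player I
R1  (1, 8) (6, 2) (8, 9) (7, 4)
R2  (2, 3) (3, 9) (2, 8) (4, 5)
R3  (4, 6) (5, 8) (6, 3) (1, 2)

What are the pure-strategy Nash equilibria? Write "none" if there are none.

Player I against L: payoffs 1, 2, 4 → best response R3.
Player I against CL: payoffs 6, 3, 5 → best response R1.
Player I against CR: payoffs 8, 2, 6 → best response R1.
Player I against R: payoffs 7, 4, 1 → best response R1.
Player II against R1: payoffs 8, 2, 9, 4 → best response CR.
Player II against R2: payoffs 3, 9, 8, 5 → best response CL.
Player II against R3: payoffs 6, 8, 3, 2 → best response CL.
Mutual best responses: (R1, CR).

(R1, CR)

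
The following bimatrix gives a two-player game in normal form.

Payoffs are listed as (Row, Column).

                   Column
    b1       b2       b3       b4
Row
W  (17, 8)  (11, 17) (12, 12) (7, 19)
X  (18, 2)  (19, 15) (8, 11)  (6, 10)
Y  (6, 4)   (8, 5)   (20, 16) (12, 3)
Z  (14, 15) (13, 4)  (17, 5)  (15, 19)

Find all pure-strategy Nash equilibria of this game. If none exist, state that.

Row against b1: payoffs 17, 18, 6, 14 → best response X.
Row against b2: payoffs 11, 19, 8, 13 → best response X.
Row against b3: payoffs 12, 8, 20, 17 → best response Y.
Row against b4: payoffs 7, 6, 12, 15 → best response Z.
Column against W: payoffs 8, 17, 12, 19 → best response b4.
Column against X: payoffs 2, 15, 11, 10 → best response b2.
Column against Y: payoffs 4, 5, 16, 3 → best response b3.
Column against Z: payoffs 15, 4, 5, 19 → best response b4.
Mutual best responses: (X, b2); (Y, b3); (Z, b4).

(X, b2); (Y, b3); (Z, b4)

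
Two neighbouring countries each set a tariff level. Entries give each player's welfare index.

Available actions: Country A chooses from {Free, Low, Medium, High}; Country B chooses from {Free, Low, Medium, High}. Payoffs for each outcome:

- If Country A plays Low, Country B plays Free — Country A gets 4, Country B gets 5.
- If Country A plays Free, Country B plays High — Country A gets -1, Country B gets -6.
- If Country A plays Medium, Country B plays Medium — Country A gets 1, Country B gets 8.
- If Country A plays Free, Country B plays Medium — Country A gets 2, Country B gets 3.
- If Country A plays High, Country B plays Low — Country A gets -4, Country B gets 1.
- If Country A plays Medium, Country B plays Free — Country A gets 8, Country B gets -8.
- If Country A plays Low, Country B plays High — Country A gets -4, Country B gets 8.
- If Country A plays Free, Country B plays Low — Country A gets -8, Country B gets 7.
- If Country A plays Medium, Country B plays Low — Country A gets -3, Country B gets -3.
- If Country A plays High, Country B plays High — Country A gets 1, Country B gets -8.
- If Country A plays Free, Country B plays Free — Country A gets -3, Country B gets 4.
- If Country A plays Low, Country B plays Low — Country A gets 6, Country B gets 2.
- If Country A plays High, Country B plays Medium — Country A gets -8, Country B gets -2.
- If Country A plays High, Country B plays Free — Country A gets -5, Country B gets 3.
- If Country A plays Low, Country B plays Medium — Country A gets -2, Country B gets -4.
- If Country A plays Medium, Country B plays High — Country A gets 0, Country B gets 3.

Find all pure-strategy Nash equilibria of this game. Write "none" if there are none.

(Free, Free): Country A can switch to Low (-3 → 4). Not NE.
(Free, Low): Country A can switch to Low (-8 → 6). Not NE.
(Free, Medium): Country B can switch to Free (3 → 4). Not NE.
(Free, High): Country A can switch to Medium (-1 → 0). Not NE.
(Low, Free): Country A can switch to Medium (4 → 8). Not NE.
(Low, Low): Country B can switch to Free (2 → 5). Not NE.
(The remaining 10 profiles each have a profitable deviation by the same check.)

There is no pure-strategy Nash equilibrium.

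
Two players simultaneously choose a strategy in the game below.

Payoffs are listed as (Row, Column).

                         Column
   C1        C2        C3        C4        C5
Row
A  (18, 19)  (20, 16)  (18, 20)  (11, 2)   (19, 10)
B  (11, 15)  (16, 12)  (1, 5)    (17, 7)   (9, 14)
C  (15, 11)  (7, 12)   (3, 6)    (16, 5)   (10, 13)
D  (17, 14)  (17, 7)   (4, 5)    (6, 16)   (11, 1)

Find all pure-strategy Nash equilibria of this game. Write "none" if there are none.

(A, C1): Column can switch to C3 (19 → 20). Not NE.
(A, C2): Column can switch to C1 (16 → 19). Not NE.
(A, C3): Row gets 18, best alternative 4; Column gets 20, best alternative 19. No profitable deviation — NE.
(A, C4): Row can switch to B (11 → 17). Not NE.
(A, C5): Column can switch to C1 (10 → 19). Not NE.
(B, C1): Row can switch to A (11 → 18). Not NE.
(B, C2): Row can switch to A (16 → 20). Not NE.
(The remaining 13 profiles each have a profitable deviation by the same check.)

The unique pure-strategy Nash equilibrium is (A, C3).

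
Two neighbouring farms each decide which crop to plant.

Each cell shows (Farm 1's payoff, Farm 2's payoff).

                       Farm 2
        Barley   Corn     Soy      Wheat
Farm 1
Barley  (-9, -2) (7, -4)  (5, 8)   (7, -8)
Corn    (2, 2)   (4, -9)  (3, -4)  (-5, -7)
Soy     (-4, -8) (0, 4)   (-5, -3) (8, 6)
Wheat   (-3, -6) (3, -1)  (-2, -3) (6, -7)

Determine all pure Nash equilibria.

For each strategy profile, look for a profitable unilateral deviation.
(Barley, Barley): Farm 1 can switch to Corn (-9 → 2). Not NE.
(Barley, Corn): Farm 2 can switch to Barley (-4 → -2). Not NE.
(Barley, Soy): Farm 1 gets 5, best alternative 3; Farm 2 gets 8, best alternative -2. No profitable deviation — NE.
(Barley, Wheat): Farm 1 can switch to Soy (7 → 8). Not NE.
(Corn, Barley): Farm 1 gets 2, best alternative -3; Farm 2 gets 2, best alternative -4. No profitable deviation — NE.
(Corn, Corn): Farm 1 can switch to Barley (4 → 7). Not NE.
(Corn, Soy): Farm 1 can switch to Barley (3 → 5). Not NE.
(Corn, Wheat): Farm 1 can switch to Barley (-5 → 7). Not NE.
(Soy, Barley): Farm 1 can switch to Corn (-4 → 2). Not NE.
(Soy, Corn): Farm 1 can switch to Barley (0 → 7). Not NE.
(Soy, Wheat): Farm 1 gets 8, best alternative 7; Farm 2 gets 6, best alternative 4. No profitable deviation — NE.
(The remaining 5 profiles each have a profitable deviation by the same check.)

Pure-strategy Nash equilibria: (Barley, Soy) and (Corn, Barley) and (Soy, Wheat)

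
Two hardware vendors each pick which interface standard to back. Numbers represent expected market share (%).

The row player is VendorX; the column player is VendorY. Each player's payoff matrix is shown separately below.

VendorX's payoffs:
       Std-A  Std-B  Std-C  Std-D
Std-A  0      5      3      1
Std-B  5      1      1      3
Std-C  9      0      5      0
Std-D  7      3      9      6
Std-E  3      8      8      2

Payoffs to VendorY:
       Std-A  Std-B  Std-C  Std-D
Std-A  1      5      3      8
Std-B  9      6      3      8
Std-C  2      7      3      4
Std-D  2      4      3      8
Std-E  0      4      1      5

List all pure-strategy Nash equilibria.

(Std-A, Std-A): VendorX can switch to Std-B (0 → 5). Not NE.
(Std-A, Std-B): VendorX can switch to Std-E (5 → 8). Not NE.
(Std-A, Std-C): VendorX can switch to Std-C (3 → 5). Not NE.
(Std-A, Std-D): VendorX can switch to Std-B (1 → 3). Not NE.
(Std-B, Std-A): VendorX can switch to Std-C (5 → 9). Not NE.
(Std-B, Std-B): VendorX can switch to Std-A (1 → 5). Not NE.
(Std-B, Std-C): VendorX can switch to Std-A (1 → 3). Not NE.
(Std-B, Std-D): VendorX can switch to Std-D (3 → 6). Not NE.
(Std-D, Std-D): VendorX gets 6, best alternative 3; VendorY gets 8, best alternative 4. No profitable deviation — NE.
(The remaining 11 profiles each have a profitable deviation by the same check.)

Pure NE: (Std-D, Std-D)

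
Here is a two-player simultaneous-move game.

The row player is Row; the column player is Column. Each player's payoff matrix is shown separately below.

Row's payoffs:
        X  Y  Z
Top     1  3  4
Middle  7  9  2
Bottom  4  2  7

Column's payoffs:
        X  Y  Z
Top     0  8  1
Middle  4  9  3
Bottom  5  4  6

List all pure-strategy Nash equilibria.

(Middle, Y) and (Bottom, Z)

(Top, X): Row can switch to Middle (1 → 7). Not NE.
(Top, Y): Row can switch to Middle (3 → 9). Not NE.
(Top, Z): Row can switch to Bottom (4 → 7). Not NE.
(Middle, X): Column can switch to Y (4 → 9). Not NE.
(Middle, Y): Row gets 9, best alternative 3; Column gets 9, best alternative 4. No profitable deviation — NE.
(Middle, Z): Row can switch to Top (2 → 4). Not NE.
(Bottom, X): Row can switch to Middle (4 → 7). Not NE.
(Bottom, Y): Row can switch to Top (2 → 3). Not NE.
(Bottom, Z): Row gets 7, best alternative 4; Column gets 6, best alternative 5. No profitable deviation — NE.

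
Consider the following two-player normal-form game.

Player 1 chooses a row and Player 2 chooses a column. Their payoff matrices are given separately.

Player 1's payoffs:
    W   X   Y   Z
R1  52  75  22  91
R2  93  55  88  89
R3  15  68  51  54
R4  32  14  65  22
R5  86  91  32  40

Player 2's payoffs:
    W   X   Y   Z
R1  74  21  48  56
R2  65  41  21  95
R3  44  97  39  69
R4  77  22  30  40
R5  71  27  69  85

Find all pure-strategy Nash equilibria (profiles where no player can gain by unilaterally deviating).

Player 1 against W: payoffs 52, 93, 15, 32, 86 → best response R2.
Player 1 against X: payoffs 75, 55, 68, 14, 91 → best response R5.
Player 1 against Y: payoffs 22, 88, 51, 65, 32 → best response R2.
Player 1 against Z: payoffs 91, 89, 54, 22, 40 → best response R1.
Player 2 against R1: payoffs 74, 21, 48, 56 → best response W.
Player 2 against R2: payoffs 65, 41, 21, 95 → best response Z.
Player 2 against R3: payoffs 44, 97, 39, 69 → best response X.
Player 2 against R4: payoffs 77, 22, 30, 40 → best response W.
Player 2 against R5: payoffs 71, 27, 69, 85 → best response Z.
No profile is a mutual best response for all players.

This game has no pure Nash equilibrium.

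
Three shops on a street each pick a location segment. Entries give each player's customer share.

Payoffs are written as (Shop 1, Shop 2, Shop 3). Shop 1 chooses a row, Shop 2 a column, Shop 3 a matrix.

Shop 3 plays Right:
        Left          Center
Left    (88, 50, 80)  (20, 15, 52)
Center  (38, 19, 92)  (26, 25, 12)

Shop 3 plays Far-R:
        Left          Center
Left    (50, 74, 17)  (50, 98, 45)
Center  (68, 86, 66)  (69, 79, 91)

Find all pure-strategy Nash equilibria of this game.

Pure NE: (Left, Left, Right)

Mark each player's best response to every combination of opponents' strategies; a profile where every player is best-responding is a pure Nash equilibrium.
Shop 1 against (Left, Right): payoffs 88, 38 → best response Left.
Shop 1 against (Left, Far-R): payoffs 50, 68 → best response Center.
Shop 1 against (Center, Right): payoffs 20, 26 → best response Center.
Shop 1 against (Center, Far-R): payoffs 50, 69 → best response Center.
Shop 2 against (Left, Right): payoffs 50, 15 → best response Left.
Shop 2 against (Left, Far-R): payoffs 74, 98 → best response Center.
Shop 2 against (Center, Right): payoffs 19, 25 → best response Center.
Shop 2 against (Center, Far-R): payoffs 86, 79 → best response Left.
Shop 3 against (Left, Left): payoffs 80, 17 → best response Right.
Shop 3 against (Left, Center): payoffs 52, 45 → best response Right.
Shop 3 against (Center, Left): payoffs 92, 66 → best response Right.
Shop 3 against (Center, Center): payoffs 12, 91 → best response Far-R.
Mutual best responses: (Left, Left, Right).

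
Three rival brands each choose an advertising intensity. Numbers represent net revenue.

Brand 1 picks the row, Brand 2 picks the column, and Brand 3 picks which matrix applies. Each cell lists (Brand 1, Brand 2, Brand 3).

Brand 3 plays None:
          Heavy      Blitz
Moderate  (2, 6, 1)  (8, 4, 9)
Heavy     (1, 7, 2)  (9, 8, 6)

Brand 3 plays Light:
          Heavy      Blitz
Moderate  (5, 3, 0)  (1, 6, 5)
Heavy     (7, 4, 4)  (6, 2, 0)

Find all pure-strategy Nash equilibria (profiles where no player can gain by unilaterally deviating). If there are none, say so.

Mark each player's best response to every combination of opponents' strategies; a profile where every player is best-responding is a pure Nash equilibrium.
Brand 1 against (Heavy, None): payoffs 2, 1 → best response Moderate.
Brand 1 against (Heavy, Light): payoffs 5, 7 → best response Heavy.
Brand 1 against (Blitz, None): payoffs 8, 9 → best response Heavy.
Brand 1 against (Blitz, Light): payoffs 1, 6 → best response Heavy.
Brand 2 against (Moderate, None): payoffs 6, 4 → best response Heavy.
Brand 2 against (Moderate, Light): payoffs 3, 6 → best response Blitz.
Brand 2 against (Heavy, None): payoffs 7, 8 → best response Blitz.
Brand 2 against (Heavy, Light): payoffs 4, 2 → best response Heavy.
Brand 3 against (Moderate, Heavy): payoffs 1, 0 → best response None.
Brand 3 against (Moderate, Blitz): payoffs 9, 5 → best response None.
Brand 3 against (Heavy, Heavy): payoffs 2, 4 → best response Light.
Brand 3 against (Heavy, Blitz): payoffs 6, 0 → best response None.
Mutual best responses: (Moderate, Heavy, None); (Heavy, Heavy, Light); (Heavy, Blitz, None).

Pure-strategy Nash equilibria: (Moderate, Heavy, None), (Heavy, Heavy, Light), (Heavy, Blitz, None)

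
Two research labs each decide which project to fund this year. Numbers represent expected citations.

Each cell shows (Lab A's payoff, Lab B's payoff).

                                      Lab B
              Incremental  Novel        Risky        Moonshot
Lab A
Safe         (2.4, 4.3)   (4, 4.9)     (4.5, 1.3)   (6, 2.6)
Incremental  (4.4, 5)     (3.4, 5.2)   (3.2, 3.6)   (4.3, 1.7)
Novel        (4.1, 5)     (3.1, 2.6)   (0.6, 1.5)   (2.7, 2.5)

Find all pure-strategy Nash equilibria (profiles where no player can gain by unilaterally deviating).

Pure NE: (Safe, Novel)

Lab A against Incremental: payoffs 2.4, 4.4, 4.1 → best response Incremental.
Lab A against Novel: payoffs 4, 3.4, 3.1 → best response Safe.
Lab A against Risky: payoffs 4.5, 3.2, 0.6 → best response Safe.
Lab A against Moonshot: payoffs 6, 4.3, 2.7 → best response Safe.
Lab B against Safe: payoffs 4.3, 4.9, 1.3, 2.6 → best response Novel.
Lab B against Incremental: payoffs 5, 5.2, 3.6, 1.7 → best response Novel.
Lab B against Novel: payoffs 5, 2.6, 1.5, 2.5 → best response Incremental.
Mutual best responses: (Safe, Novel).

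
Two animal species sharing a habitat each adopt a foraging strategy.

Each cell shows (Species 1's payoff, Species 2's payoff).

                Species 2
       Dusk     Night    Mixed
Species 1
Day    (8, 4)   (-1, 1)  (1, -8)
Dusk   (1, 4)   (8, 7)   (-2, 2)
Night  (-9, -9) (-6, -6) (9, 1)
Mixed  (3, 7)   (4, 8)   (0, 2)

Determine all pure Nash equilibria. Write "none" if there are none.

Pure-strategy Nash equilibria: (Day, Dusk); (Dusk, Night); (Night, Mixed)

Species 1 against Dusk: payoffs 8, 1, -9, 3 → best response Day.
Species 1 against Night: payoffs -1, 8, -6, 4 → best response Dusk.
Species 1 against Mixed: payoffs 1, -2, 9, 0 → best response Night.
Species 2 against Day: payoffs 4, 1, -8 → best response Dusk.
Species 2 against Dusk: payoffs 4, 7, 2 → best response Night.
Species 2 against Night: payoffs -9, -6, 1 → best response Mixed.
Species 2 against Mixed: payoffs 7, 8, 2 → best response Night.
Mutual best responses: (Day, Dusk); (Dusk, Night); (Night, Mixed).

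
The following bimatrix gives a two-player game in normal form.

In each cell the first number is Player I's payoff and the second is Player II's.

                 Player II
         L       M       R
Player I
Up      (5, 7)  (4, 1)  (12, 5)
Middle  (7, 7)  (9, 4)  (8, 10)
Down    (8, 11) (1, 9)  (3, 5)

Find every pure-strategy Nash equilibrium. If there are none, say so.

(Down, L)

(Up, L): Player I can switch to Middle (5 → 7). Not NE.
(Up, M): Player I can switch to Middle (4 → 9). Not NE.
(Up, R): Player II can switch to L (5 → 7). Not NE.
(Middle, L): Player I can switch to Down (7 → 8). Not NE.
(Middle, M): Player II can switch to L (4 → 7). Not NE.
(Middle, R): Player I can switch to Up (8 → 12). Not NE.
(Down, L): Player I gets 8, best alternative 7; Player II gets 11, best alternative 9. No profitable deviation — NE.
(Down, M): Player I can switch to Up (1 → 4). Not NE.
(Down, R): Player I can switch to Up (3 → 12). Not NE.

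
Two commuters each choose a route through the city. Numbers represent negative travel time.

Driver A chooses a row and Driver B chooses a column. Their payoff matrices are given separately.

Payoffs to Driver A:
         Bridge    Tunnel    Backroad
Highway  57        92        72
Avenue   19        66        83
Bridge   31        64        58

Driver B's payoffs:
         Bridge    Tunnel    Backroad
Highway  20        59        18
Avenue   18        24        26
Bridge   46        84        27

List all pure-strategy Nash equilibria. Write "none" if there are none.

(Highway, Tunnel), (Avenue, Backroad)

Check each profile: it is a Nash equilibrium iff no player can strictly gain by switching unilaterally.
(Highway, Bridge): Driver B can switch to Tunnel (20 → 59). Not NE.
(Highway, Tunnel): Driver A gets 92, best alternative 66; Driver B gets 59, best alternative 20. No profitable deviation — NE.
(Highway, Backroad): Driver A can switch to Avenue (72 → 83). Not NE.
(Avenue, Bridge): Driver A can switch to Highway (19 → 57). Not NE.
(Avenue, Tunnel): Driver A can switch to Highway (66 → 92). Not NE.
(Avenue, Backroad): Driver A gets 83, best alternative 72; Driver B gets 26, best alternative 24. No profitable deviation — NE.
(Bridge, Bridge): Driver A can switch to Highway (31 → 57). Not NE.
(Bridge, Tunnel): Driver A can switch to Highway (64 → 92). Not NE.
(Bridge, Backroad): Driver A can switch to Highway (58 → 72). Not NE.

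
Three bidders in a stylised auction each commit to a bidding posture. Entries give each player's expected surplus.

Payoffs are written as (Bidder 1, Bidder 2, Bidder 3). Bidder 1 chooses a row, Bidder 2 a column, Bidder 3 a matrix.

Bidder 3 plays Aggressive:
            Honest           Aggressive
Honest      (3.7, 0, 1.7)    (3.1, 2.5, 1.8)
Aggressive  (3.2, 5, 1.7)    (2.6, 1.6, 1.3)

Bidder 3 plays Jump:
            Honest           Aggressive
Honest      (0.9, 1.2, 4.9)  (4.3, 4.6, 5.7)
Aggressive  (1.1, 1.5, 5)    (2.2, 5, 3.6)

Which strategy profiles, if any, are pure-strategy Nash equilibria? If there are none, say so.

The unique pure-strategy Nash equilibrium is (Honest, Aggressive, Jump).

(Honest, Honest, Aggressive): Bidder 2 can switch to Aggressive (0 → 2.5). Not NE.
(Honest, Honest, Jump): Bidder 1 can switch to Aggressive (0.9 → 1.1). Not NE.
(Honest, Aggressive, Aggressive): Bidder 3 can switch to Jump (1.8 → 5.7). Not NE.
(Honest, Aggressive, Jump): Bidder 1 gets 4.3, best alternative 2.2; Bidder 2 gets 4.6, best alternative 1.2; Bidder 3 gets 5.7, best alternative 1.8. No profitable deviation — NE.
(Aggressive, Honest, Aggressive): Bidder 1 can switch to Honest (3.2 → 3.7). Not NE.
(Aggressive, Honest, Jump): Bidder 2 can switch to Aggressive (1.5 → 5). Not NE.
(Aggressive, Aggressive, Aggressive): Bidder 1 can switch to Honest (2.6 → 3.1). Not NE.
(Aggressive, Aggressive, Jump): Bidder 1 can switch to Honest (2.2 → 4.3). Not NE.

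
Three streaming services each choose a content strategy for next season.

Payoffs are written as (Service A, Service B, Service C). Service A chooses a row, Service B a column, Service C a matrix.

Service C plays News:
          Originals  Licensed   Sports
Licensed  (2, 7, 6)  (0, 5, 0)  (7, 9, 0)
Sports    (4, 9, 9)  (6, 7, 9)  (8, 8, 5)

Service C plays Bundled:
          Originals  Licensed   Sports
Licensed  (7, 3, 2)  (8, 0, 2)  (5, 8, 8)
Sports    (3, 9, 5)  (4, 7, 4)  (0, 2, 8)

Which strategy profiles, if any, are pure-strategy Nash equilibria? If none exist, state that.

Pure-strategy Nash equilibria: (Licensed, Sports, Bundled) and (Sports, Originals, News)

Service A against (Originals, News): payoffs 2, 4 → best response Sports.
Service A against (Originals, Bundled): payoffs 7, 3 → best response Licensed.
Service A against (Licensed, News): payoffs 0, 6 → best response Sports.
Service A against (Licensed, Bundled): payoffs 8, 4 → best response Licensed.
Service A against (Sports, News): payoffs 7, 8 → best response Sports.
Service A against (Sports, Bundled): payoffs 5, 0 → best response Licensed.
Service B against (Licensed, News): payoffs 7, 5, 9 → best response Sports.
Service B against (Licensed, Bundled): payoffs 3, 0, 8 → best response Sports.
Service B against (Sports, News): payoffs 9, 7, 8 → best response Originals.
Service B against (Sports, Bundled): payoffs 9, 7, 2 → best response Originals.
Service C against (Licensed, Originals): payoffs 6, 2 → best response News.
Service C against (Licensed, Licensed): payoffs 0, 2 → best response Bundled.
Service C against (Licensed, Sports): payoffs 0, 8 → best response Bundled.
Service C against (Sports, Originals): payoffs 9, 5 → best response News.
Service C against (Sports, Licensed): payoffs 9, 4 → best response News.
Service C against (Sports, Sports): payoffs 5, 8 → best response Bundled.
Mutual best responses: (Licensed, Sports, Bundled); (Sports, Originals, News).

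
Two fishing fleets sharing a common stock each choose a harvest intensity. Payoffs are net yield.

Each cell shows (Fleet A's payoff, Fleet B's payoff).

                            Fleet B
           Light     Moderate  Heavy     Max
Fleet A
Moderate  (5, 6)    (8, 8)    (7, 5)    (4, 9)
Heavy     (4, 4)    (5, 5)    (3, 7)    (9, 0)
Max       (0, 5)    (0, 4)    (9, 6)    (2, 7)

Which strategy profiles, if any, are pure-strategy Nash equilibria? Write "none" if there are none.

This game has no pure Nash equilibrium.

For each strategy profile, look for a profitable unilateral deviation.
(Moderate, Light): Fleet B can switch to Moderate (6 → 8). Not NE.
(Moderate, Moderate): Fleet B can switch to Max (8 → 9). Not NE.
(Moderate, Heavy): Fleet A can switch to Max (7 → 9). Not NE.
(Moderate, Max): Fleet A can switch to Heavy (4 → 9). Not NE.
(Heavy, Light): Fleet A can switch to Moderate (4 → 5). Not NE.
(Heavy, Moderate): Fleet A can switch to Moderate (5 → 8). Not NE.
(Heavy, Heavy): Fleet A can switch to Moderate (3 → 7). Not NE.
(Heavy, Max): Fleet B can switch to Light (0 → 4). Not NE.
(The remaining 4 profiles each have a profitable deviation by the same check.)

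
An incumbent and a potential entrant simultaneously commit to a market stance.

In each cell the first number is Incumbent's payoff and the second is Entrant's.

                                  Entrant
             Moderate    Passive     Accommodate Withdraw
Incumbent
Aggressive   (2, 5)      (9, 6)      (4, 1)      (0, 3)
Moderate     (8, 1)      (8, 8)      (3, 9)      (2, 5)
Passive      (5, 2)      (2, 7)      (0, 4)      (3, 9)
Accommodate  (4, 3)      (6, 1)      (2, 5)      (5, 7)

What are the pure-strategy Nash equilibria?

Incumbent against Moderate: payoffs 2, 8, 5, 4 → best response Moderate.
Incumbent against Passive: payoffs 9, 8, 2, 6 → best response Aggressive.
Incumbent against Accommodate: payoffs 4, 3, 0, 2 → best response Aggressive.
Incumbent against Withdraw: payoffs 0, 2, 3, 5 → best response Accommodate.
Entrant against Aggressive: payoffs 5, 6, 1, 3 → best response Passive.
Entrant against Moderate: payoffs 1, 8, 9, 5 → best response Accommodate.
Entrant against Passive: payoffs 2, 7, 4, 9 → best response Withdraw.
Entrant against Accommodate: payoffs 3, 1, 5, 7 → best response Withdraw.
Mutual best responses: (Aggressive, Passive); (Accommodate, Withdraw).

The pure Nash equilibria are (Aggressive, Passive), (Accommodate, Withdraw).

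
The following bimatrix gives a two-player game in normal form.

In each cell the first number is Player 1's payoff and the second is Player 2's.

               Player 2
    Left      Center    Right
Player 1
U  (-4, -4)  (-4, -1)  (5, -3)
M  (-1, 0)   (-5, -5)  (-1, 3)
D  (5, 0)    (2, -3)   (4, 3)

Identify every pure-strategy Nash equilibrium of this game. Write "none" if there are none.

This game has no pure Nash equilibrium.

For each strategy profile, look for a profitable unilateral deviation.
(U, Left): Player 1 can switch to M (-4 → -1). Not NE.
(U, Center): Player 1 can switch to D (-4 → 2). Not NE.
(U, Right): Player 2 can switch to Center (-3 → -1). Not NE.
(M, Left): Player 1 can switch to D (-1 → 5). Not NE.
(M, Center): Player 1 can switch to U (-5 → -4). Not NE.
(M, Right): Player 1 can switch to U (-1 → 5). Not NE.
(D, Left): Player 2 can switch to Right (0 → 3). Not NE.
(D, Center): Player 2 can switch to Left (-3 → 0). Not NE.
(The remaining 1 profile has a profitable deviation by the same check.)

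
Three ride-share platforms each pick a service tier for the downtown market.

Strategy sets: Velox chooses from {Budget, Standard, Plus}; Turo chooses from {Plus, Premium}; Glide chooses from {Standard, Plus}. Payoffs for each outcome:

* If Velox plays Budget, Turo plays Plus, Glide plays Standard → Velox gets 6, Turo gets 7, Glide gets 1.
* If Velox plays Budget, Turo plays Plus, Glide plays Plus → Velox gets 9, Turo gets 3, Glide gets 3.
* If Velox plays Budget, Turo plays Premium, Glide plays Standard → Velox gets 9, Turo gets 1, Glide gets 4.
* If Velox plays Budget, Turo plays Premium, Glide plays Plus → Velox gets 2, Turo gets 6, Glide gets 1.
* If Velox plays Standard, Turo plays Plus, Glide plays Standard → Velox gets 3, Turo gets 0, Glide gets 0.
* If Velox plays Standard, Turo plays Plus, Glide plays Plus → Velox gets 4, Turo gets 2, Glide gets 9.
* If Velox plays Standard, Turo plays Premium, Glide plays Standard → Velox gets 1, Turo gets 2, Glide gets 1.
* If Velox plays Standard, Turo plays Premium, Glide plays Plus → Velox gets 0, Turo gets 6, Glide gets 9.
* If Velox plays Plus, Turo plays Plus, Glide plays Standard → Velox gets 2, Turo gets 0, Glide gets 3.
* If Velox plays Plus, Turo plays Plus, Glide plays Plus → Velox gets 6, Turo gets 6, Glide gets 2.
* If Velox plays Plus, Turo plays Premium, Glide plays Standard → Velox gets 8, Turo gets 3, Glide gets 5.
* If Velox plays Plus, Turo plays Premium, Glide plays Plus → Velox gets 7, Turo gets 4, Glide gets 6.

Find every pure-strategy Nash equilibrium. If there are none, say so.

none

(Budget, Plus, Standard): Glide can switch to Plus (1 → 3). Not NE.
(Budget, Plus, Plus): Turo can switch to Premium (3 → 6). Not NE.
(Budget, Premium, Standard): Turo can switch to Plus (1 → 7). Not NE.
(Budget, Premium, Plus): Velox can switch to Plus (2 → 7). Not NE.
(Standard, Plus, Standard): Velox can switch to Budget (3 → 6). Not NE.
(Standard, Plus, Plus): Velox can switch to Budget (4 → 9). Not NE.
(The remaining 6 profiles each have a profitable deviation by the same check.)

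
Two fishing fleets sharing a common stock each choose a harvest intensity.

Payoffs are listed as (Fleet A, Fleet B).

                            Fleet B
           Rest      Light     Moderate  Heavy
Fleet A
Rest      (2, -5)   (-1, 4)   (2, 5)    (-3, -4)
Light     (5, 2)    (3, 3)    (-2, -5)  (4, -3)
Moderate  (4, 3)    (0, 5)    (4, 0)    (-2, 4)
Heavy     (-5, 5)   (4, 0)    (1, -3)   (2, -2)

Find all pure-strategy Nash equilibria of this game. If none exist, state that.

none

Fleet A against Rest: payoffs 2, 5, 4, -5 → best response Light.
Fleet A against Light: payoffs -1, 3, 0, 4 → best response Heavy.
Fleet A against Moderate: payoffs 2, -2, 4, 1 → best response Moderate.
Fleet A against Heavy: payoffs -3, 4, -2, 2 → best response Light.
Fleet B against Rest: payoffs -5, 4, 5, -4 → best response Moderate.
Fleet B against Light: payoffs 2, 3, -5, -3 → best response Light.
Fleet B against Moderate: payoffs 3, 5, 0, 4 → best response Light.
Fleet B against Heavy: payoffs 5, 0, -3, -2 → best response Rest.
No profile is a mutual best response for all players.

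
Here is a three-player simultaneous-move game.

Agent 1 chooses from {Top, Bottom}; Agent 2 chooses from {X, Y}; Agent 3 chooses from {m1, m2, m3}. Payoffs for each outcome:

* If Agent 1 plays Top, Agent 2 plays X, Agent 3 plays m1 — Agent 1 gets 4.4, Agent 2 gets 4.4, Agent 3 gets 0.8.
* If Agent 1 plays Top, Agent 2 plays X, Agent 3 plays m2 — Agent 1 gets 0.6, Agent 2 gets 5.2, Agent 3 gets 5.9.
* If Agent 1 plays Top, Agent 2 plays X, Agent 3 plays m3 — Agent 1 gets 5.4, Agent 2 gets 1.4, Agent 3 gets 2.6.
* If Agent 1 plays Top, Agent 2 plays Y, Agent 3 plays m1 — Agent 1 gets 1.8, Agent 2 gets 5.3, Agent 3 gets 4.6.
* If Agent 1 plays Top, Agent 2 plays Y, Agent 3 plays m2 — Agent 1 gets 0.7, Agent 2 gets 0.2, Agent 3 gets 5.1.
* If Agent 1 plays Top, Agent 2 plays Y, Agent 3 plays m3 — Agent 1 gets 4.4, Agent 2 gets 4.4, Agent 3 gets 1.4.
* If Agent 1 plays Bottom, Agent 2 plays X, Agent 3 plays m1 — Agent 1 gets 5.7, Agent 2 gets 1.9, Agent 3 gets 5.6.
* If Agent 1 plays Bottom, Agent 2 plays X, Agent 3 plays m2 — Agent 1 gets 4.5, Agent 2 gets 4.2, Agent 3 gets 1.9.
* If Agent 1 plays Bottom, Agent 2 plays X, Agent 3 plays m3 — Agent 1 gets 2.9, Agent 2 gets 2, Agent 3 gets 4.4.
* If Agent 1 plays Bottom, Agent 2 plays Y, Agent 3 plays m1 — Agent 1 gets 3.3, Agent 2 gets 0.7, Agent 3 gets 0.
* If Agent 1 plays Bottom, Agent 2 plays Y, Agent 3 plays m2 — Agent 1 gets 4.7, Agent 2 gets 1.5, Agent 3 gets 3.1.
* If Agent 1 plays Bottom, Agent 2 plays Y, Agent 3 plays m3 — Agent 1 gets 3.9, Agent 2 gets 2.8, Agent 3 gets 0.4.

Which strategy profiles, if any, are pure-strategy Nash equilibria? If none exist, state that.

(Top, X, m1): Agent 1 can switch to Bottom (4.4 → 5.7). Not NE.
(Top, X, m2): Agent 1 can switch to Bottom (0.6 → 4.5). Not NE.
(Top, X, m3): Agent 2 can switch to Y (1.4 → 4.4). Not NE.
(Top, Y, m1): Agent 1 can switch to Bottom (1.8 → 3.3). Not NE.
(Top, Y, m2): Agent 1 can switch to Bottom (0.7 → 4.7). Not NE.
(Top, Y, m3): Agent 3 can switch to m1 (1.4 → 4.6). Not NE.
(Bottom, X, m1): Agent 1 gets 5.7, best alternative 4.4; Agent 2 gets 1.9, best alternative 0.7; Agent 3 gets 5.6, best alternative 4.4. No profitable deviation — NE.
(Bottom, X, m2): Agent 3 can switch to m1 (1.9 → 5.6). Not NE.
(Bottom, X, m3): Agent 1 can switch to Top (2.9 → 5.4). Not NE.
(The remaining 3 profiles each have a profitable deviation by the same check.)

Pure NE: (Bottom, X, m1)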